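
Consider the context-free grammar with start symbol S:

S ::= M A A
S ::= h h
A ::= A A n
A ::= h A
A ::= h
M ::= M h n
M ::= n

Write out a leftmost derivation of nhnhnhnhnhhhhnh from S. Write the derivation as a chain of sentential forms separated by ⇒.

S ⇒ MAA ⇒ MhnAA ⇒ MhnhnAA ⇒ MhnhnhnAA ⇒ MhnhnhnhnAA ⇒ nhnhnhnhnAA ⇒ nhnhnhnhnhAA ⇒ nhnhnhnhnhhAA ⇒ nhnhnhnhnhhAAnA ⇒ nhnhnhnhnhhhAnA ⇒ nhnhnhnhnhhhhnA ⇒ nhnhnhnhnhhhhnh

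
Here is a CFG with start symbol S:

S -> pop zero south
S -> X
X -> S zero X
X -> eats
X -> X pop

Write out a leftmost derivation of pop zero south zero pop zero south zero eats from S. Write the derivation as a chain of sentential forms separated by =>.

S => X => S zero X => pop zero south zero X => pop zero south zero S zero X => pop zero south zero pop zero south zero X => pop zero south zero pop zero south zero eats

S => X   [S -> X]
X => S zero X   [X -> S zero X]
S zero X => pop zero south zero X   [S -> pop zero south]
pop zero south zero X => pop zero south zero S zero X   [X -> S zero X]
pop zero south zero S zero X => pop zero south zero pop zero south zero X   [S -> pop zero south]
pop zero south zero pop zero south zero X => pop zero south zero pop zero south zero eats   [X -> eats]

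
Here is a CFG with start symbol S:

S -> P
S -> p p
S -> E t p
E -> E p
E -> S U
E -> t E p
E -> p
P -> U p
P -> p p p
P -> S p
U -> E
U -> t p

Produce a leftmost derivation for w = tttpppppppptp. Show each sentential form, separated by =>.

S => Etp   [S -> E t p]
Etp => Eptp   [E -> E p]
Eptp => tEpptp   [E -> t E p]
tEpptp => ttEppptp   [E -> t E p]
ttEppptp => tttEpppptp   [E -> t E p]
tttEpppptp => tttSUpppptp   [E -> S U]
tttSUpppptp => tttppUpppptp   [S -> p p]
tttppUpppptp => tttppEpppptp   [U -> E]
tttppEpppptp => tttppEppppptp   [E -> E p]
tttppEppppptp => tttpppppppptp   [E -> p]

S => Etp => Eptp => tEpptp => ttEppptp => tttEpppptp => tttSUpppptp => tttppUpppptp => tttppEpppptp => tttppEppppptp => tttpppppppptp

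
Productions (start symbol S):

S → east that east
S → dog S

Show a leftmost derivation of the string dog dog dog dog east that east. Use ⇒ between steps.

S ⇒ dog S ⇒ dog dog S ⇒ dog dog dog S ⇒ dog dog dog dog S ⇒ dog dog dog dog east that east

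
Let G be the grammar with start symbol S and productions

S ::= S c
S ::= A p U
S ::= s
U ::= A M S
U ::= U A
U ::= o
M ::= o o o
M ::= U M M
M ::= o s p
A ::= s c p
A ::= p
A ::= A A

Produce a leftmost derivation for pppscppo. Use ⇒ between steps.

S ⇒ ApU ⇒ AApU ⇒ pApU ⇒ pAApU ⇒ ppApU ⇒ ppAApU ⇒ pppApU ⇒ pppscppU ⇒ pppscppo

S ⇒ ApU   [S ::= A p U]
ApU ⇒ AApU   [A ::= A A]
AApU ⇒ pApU   [A ::= p]
pApU ⇒ pAApU   [A ::= A A]
pAApU ⇒ ppApU   [A ::= p]
ppApU ⇒ ppAApU   [A ::= A A]
ppAApU ⇒ pppApU   [A ::= p]
pppApU ⇒ pppscppU   [A ::= s c p]
pppscppU ⇒ pppscppo   [U ::= o]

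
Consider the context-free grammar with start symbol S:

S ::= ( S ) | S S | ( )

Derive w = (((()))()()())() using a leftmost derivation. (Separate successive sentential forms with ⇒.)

S ⇒ SS   [S ::= S S]
SS ⇒ (S)S   [S ::= ( S )]
(S)S ⇒ (SS)S   [S ::= S S]
(SS)S ⇒ (SSS)S   [S ::= S S]
(SSS)S ⇒ (SSSS)S   [S ::= S S]
(SSSS)S ⇒ ((S)SSS)S   [S ::= ( S )]
((S)SSS)S ⇒ (((S))SSS)S   [S ::= ( S )]
(((S))SSS)S ⇒ (((()))SSS)S   [S ::= ( )]
(((()))SSS)S ⇒ (((()))()SS)S   [S ::= ( )]
(((()))()SS)S ⇒ (((()))()()S)S   [S ::= ( )]
(((()))()()S)S ⇒ (((()))()()())S   [S ::= ( )]
(((()))()()())S ⇒ (((()))()()())()   [S ::= ( )]

S⇒SS⇒(S)S⇒(SS)S⇒(SSS)S⇒(SSSS)S⇒((S)SSS)S⇒(((S))SSS)S⇒(((()))SSS)S⇒(((()))()SS)S⇒(((()))()()S)S⇒(((()))()()())S⇒(((()))()()())()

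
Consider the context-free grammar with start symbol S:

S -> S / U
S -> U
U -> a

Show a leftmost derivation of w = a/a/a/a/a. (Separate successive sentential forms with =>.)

S => S/U   [S -> S / U]
S/U => S/U/U   [S -> S / U]
S/U/U => S/U/U/U   [S -> S / U]
S/U/U/U => S/U/U/U/U   [S -> S / U]
S/U/U/U/U => U/U/U/U/U   [S -> U]
U/U/U/U/U => a/U/U/U/U   [U -> a]
a/U/U/U/U => a/a/U/U/U   [U -> a]
a/a/U/U/U => a/a/a/U/U   [U -> a]
a/a/a/U/U => a/a/a/a/U   [U -> a]
a/a/a/a/U => a/a/a/a/a   [U -> a]

S => S/U => S/U/U => S/U/U/U => S/U/U/U/U => U/U/U/U/U => a/U/U/U/U => a/a/U/U/U => a/a/a/U/U => a/a/a/a/U => a/a/a/a/a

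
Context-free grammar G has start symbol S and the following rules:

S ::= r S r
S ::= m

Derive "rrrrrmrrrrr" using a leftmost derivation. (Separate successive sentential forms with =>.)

S=>rSr=>rrSrr=>rrrSrrr=>rrrrSrrrr=>rrrrrSrrrrr=>rrrrrmrrrrr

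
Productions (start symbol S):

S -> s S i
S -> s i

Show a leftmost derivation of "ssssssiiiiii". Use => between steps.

S => sSi => ssSii => sssSiii => ssssSiiii => sssssSiiiii => ssssssiiiiii

S => sSi   [S -> s S i]
sSi => ssSii   [S -> s S i]
ssSii => sssSiii   [S -> s S i]
sssSiii => ssssSiiii   [S -> s S i]
ssssSiiii => sssssSiiiii   [S -> s S i]
sssssSiiiii => ssssssiiiiii   [S -> s i]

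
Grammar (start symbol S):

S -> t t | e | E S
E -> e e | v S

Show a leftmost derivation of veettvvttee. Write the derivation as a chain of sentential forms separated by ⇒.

S⇒ES⇒vSS⇒vESS⇒veeSS⇒veettS⇒veettES⇒veettvSS⇒veettvESS⇒veettvvSSS⇒veettvvttSS⇒veettvvtteS⇒veettvvttee

S ⇒ ES   [S -> E S]
ES ⇒ vSS   [E -> v S]
vSS ⇒ vESS   [S -> E S]
vESS ⇒ veeSS   [E -> e e]
veeSS ⇒ veettS   [S -> t t]
veettS ⇒ veettES   [S -> E S]
veettES ⇒ veettvSS   [E -> v S]
veettvSS ⇒ veettvESS   [S -> E S]
veettvESS ⇒ veettvvSSS   [E -> v S]
veettvvSSS ⇒ veettvvttSS   [S -> t t]
veettvvttSS ⇒ veettvvtteS   [S -> e]
veettvvtteS ⇒ veettvvttee   [S -> e]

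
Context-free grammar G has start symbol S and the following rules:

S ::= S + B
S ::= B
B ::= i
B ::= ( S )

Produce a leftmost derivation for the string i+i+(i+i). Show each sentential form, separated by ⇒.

S ⇒ S+B   [S ::= S + B]
S+B ⇒ S+B+B   [S ::= S + B]
S+B+B ⇒ B+B+B   [S ::= B]
B+B+B ⇒ i+B+B   [B ::= i]
i+B+B ⇒ i+i+B   [B ::= i]
i+i+B ⇒ i+i+(S)   [B ::= ( S )]
i+i+(S) ⇒ i+i+(S+B)   [S ::= S + B]
i+i+(S+B) ⇒ i+i+(B+B)   [S ::= B]
i+i+(B+B) ⇒ i+i+(i+B)   [B ::= i]
i+i+(i+B) ⇒ i+i+(i+i)   [B ::= i]

S ⇒ S+B ⇒ S+B+B ⇒ B+B+B ⇒ i+B+B ⇒ i+i+B ⇒ i+i+(S) ⇒ i+i+(S+B) ⇒ i+i+(B+B) ⇒ i+i+(i+B) ⇒ i+i+(i+i)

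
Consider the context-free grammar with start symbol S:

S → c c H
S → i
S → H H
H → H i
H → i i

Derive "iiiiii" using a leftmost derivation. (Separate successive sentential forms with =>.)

S => HH => HiH => iiiH => iiiHi => iiiiii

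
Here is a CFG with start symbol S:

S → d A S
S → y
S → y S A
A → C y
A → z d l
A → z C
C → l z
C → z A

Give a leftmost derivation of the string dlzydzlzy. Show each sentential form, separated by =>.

S=>dAS=>dCyS=>dlzyS=>dlzydAS=>dlzydzCS=>dlzydzlzS=>dlzydzlzy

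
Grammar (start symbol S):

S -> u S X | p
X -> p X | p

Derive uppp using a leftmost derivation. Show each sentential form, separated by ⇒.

S⇒uSX⇒upX⇒uppX⇒uppp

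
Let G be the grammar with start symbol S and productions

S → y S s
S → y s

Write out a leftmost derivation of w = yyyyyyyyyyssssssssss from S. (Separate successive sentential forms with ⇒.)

S ⇒ ySs ⇒ yySss ⇒ yyySsss ⇒ yyyySssss ⇒ yyyyySsssss ⇒ yyyyyySssssss ⇒ yyyyyyySsssssss ⇒ yyyyyyyySssssssss ⇒ yyyyyyyyySsssssssss ⇒ yyyyyyyyyyssssssssss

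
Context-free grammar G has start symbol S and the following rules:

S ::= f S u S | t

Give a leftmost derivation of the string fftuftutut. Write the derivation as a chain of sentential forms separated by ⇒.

S ⇒ fSuS ⇒ ffSuSuS ⇒ fftuSuS ⇒ fftufSuSuS ⇒ fftuftuSuS ⇒ fftuftutuS ⇒ fftuftutut

S ⇒ fSuS   [S ::= f S u S]
fSuS ⇒ ffSuSuS   [S ::= f S u S]
ffSuSuS ⇒ fftuSuS   [S ::= t]
fftuSuS ⇒ fftufSuSuS   [S ::= f S u S]
fftufSuSuS ⇒ fftuftuSuS   [S ::= t]
fftuftuSuS ⇒ fftuftutuS   [S ::= t]
fftuftutuS ⇒ fftuftutut   [S ::= t]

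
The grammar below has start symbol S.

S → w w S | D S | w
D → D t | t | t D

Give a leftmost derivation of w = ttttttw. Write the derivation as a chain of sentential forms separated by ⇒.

S ⇒ DS ⇒ tDS ⇒ ttDS ⇒ ttDtS ⇒ ttttS ⇒ ttttDS ⇒ tttttDS ⇒ ttttttS ⇒ ttttttw

S ⇒ DS   [S → D S]
DS ⇒ tDS   [D → t D]
tDS ⇒ ttDS   [D → t D]
ttDS ⇒ ttDtS   [D → D t]
ttDtS ⇒ ttttS   [D → t]
ttttS ⇒ ttttDS   [S → D S]
ttttDS ⇒ tttttDS   [D → t D]
tttttDS ⇒ ttttttS   [D → t]
ttttttS ⇒ ttttttw   [S → w]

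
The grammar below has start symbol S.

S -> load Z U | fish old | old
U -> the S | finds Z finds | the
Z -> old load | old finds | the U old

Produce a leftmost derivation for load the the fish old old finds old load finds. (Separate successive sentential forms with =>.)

S => load Z U => load the U old U => load the the S old U => load the the fish old old U => load the the fish old old finds Z finds => load the the fish old old finds old load finds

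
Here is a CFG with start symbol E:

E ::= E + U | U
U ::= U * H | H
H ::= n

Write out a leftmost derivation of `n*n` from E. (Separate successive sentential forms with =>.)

E => U => U*H => H*H => n*H => n*n

E => U   [E ::= U]
U => U*H   [U ::= U * H]
U*H => H*H   [U ::= H]
H*H => n*H   [H ::= n]
n*H => n*n   [H ::= n]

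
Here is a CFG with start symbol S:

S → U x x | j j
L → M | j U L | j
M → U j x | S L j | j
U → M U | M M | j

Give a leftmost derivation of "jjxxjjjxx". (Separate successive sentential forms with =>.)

S=>Uxx=>MMxx=>SLjMxx=>UxxLjMxx=>MUxxLjMxx=>jUxxLjMxx=>jjxxLjMxx=>jjxxjjMxx=>jjxxjjjxx

S => Uxx   [S → U x x]
Uxx => MMxx   [U → M M]
MMxx => SLjMxx   [M → S L j]
SLjMxx => UxxLjMxx   [S → U x x]
UxxLjMxx => MUxxLjMxx   [U → M U]
MUxxLjMxx => jUxxLjMxx   [M → j]
jUxxLjMxx => jjxxLjMxx   [U → j]
jjxxLjMxx => jjxxjjMxx   [L → j]
jjxxjjMxx => jjxxjjjxx   [M → j]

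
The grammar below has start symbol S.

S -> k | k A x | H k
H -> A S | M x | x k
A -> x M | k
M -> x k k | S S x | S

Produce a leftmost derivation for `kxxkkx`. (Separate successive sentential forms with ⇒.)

S ⇒ kAx ⇒ kxMx ⇒ kxxkkx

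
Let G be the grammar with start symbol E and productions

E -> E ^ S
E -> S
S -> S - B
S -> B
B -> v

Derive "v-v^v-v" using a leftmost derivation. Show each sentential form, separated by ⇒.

E ⇒ E^S   [E -> E ^ S]
E^S ⇒ S^S   [E -> S]
S^S ⇒ S-B^S   [S -> S - B]
S-B^S ⇒ B-B^S   [S -> B]
B-B^S ⇒ v-B^S   [B -> v]
v-B^S ⇒ v-v^S   [B -> v]
v-v^S ⇒ v-v^S-B   [S -> S - B]
v-v^S-B ⇒ v-v^B-B   [S -> B]
v-v^B-B ⇒ v-v^v-B   [B -> v]
v-v^v-B ⇒ v-v^v-v   [B -> v]

E⇒E^S⇒S^S⇒S-B^S⇒B-B^S⇒v-B^S⇒v-v^S⇒v-v^S-B⇒v-v^B-B⇒v-v^v-B⇒v-v^v-v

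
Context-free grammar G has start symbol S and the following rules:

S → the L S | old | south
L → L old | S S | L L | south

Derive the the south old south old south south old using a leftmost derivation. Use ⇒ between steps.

S ⇒ the L S ⇒ the L L S ⇒ the L L L S ⇒ the L old L L S ⇒ the S S old L L S ⇒ the the L S S old L L S ⇒ the the south S S old L L S ⇒ the the south old S old L L S ⇒ the the south old south old L L S ⇒ the the south old south old south L S ⇒ the the south old south old south south S ⇒ the the south old south old south south old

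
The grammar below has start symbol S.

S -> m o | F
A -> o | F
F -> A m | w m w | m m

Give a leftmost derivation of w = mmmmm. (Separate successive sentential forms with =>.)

S => F => Am => Fm => Amm => Fmm => Ammm => Fmmm => mmmmm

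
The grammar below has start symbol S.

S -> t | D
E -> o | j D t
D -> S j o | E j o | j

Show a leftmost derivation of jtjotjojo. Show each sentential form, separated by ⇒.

S ⇒ D   [S -> D]
D ⇒ Sjo   [D -> S j o]
Sjo ⇒ Djo   [S -> D]
Djo ⇒ Ejojo   [D -> E j o]
Ejojo ⇒ jDtjojo   [E -> j D t]
jDtjojo ⇒ jSjotjojo   [D -> S j o]
jSjotjojo ⇒ jtjotjojo   [S -> t]

S ⇒ D ⇒ Sjo ⇒ Djo ⇒ Ejojo ⇒ jDtjojo ⇒ jSjotjojo ⇒ jtjotjojo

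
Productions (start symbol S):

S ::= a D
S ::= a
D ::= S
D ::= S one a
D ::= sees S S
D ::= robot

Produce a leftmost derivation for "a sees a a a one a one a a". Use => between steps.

S => a D   [S ::= a D]
a D => a sees S S   [D ::= sees S S]
a sees S S => a sees a D S   [S ::= a D]
a sees a D S => a sees a S one a S   [D ::= S one a]
a sees a S one a S => a sees a a D one a S   [S ::= a D]
a sees a a D one a S => a sees a a S one a one a S   [D ::= S one a]
a sees a a S one a one a S => a sees a a a one a one a S   [S ::= a]
a sees a a a one a one a S => a sees a a a one a one a a   [S ::= a]

S => a D => a sees S S => a sees a D S => a sees a S one a S => a sees a a D one a S => a sees a a S one a one a S => a sees a a a one a one a S => a sees a a a one a one a a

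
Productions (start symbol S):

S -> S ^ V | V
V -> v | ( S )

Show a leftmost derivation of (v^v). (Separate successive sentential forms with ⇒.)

S ⇒ V ⇒ (S) ⇒ (S^V) ⇒ (V^V) ⇒ (v^V) ⇒ (v^v)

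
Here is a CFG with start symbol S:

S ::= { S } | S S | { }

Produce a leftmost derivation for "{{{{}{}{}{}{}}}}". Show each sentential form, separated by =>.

S => {S}   [S ::= { S }]
{S} => {{S}}   [S ::= { S }]
{{S}} => {{{S}}}   [S ::= { S }]
{{{S}}} => {{{SS}}}   [S ::= S S]
{{{SS}}} => {{{SSS}}}   [S ::= S S]
{{{SSS}}} => {{{SSSS}}}   [S ::= S S]
{{{SSSS}}} => {{{SSSSS}}}   [S ::= S S]
{{{SSSSS}}} => {{{{}SSSS}}}   [S ::= { }]
{{{{}SSSS}}} => {{{{}{}SSS}}}   [S ::= { }]
{{{{}{}SSS}}} => {{{{}{}{}SS}}}   [S ::= { }]
{{{{}{}{}SS}}} => {{{{}{}{}{}S}}}   [S ::= { }]
{{{{}{}{}{}S}}} => {{{{}{}{}{}{}}}}   [S ::= { }]

S => {S} => {{S}} => {{{S}}} => {{{SS}}} => {{{SSS}}} => {{{SSSS}}} => {{{SSSSS}}} => {{{{}SSSS}}} => {{{{}{}SSS}}} => {{{{}{}{}SS}}} => {{{{}{}{}{}S}}} => {{{{}{}{}{}{}}}}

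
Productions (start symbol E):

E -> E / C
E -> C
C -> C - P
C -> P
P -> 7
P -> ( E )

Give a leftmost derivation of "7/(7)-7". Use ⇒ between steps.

E ⇒ E/C   [E -> E / C]
E/C ⇒ C/C   [E -> C]
C/C ⇒ P/C   [C -> P]
P/C ⇒ 7/C   [P -> 7]
7/C ⇒ 7/C-P   [C -> C - P]
7/C-P ⇒ 7/P-P   [C -> P]
7/P-P ⇒ 7/(E)-P   [P -> ( E )]
7/(E)-P ⇒ 7/(C)-P   [E -> C]
7/(C)-P ⇒ 7/(P)-P   [C -> P]
7/(P)-P ⇒ 7/(7)-P   [P -> 7]
7/(7)-P ⇒ 7/(7)-7   [P -> 7]

E⇒E/C⇒C/C⇒P/C⇒7/C⇒7/C-P⇒7/P-P⇒7/(E)-P⇒7/(C)-P⇒7/(P)-P⇒7/(7)-P⇒7/(7)-7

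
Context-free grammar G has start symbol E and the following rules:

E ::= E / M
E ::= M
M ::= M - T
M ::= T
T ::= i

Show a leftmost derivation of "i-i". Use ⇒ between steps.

E ⇒ M ⇒ M-T ⇒ T-T ⇒ i-T ⇒ i-i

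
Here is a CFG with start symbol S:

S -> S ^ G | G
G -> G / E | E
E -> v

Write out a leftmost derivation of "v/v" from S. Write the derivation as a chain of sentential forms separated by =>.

S => G   [S -> G]
G => G/E   [G -> G / E]
G/E => E/E   [G -> E]
E/E => v/E   [E -> v]
v/E => v/v   [E -> v]

S=>G=>G/E=>E/E=>v/E=>v/v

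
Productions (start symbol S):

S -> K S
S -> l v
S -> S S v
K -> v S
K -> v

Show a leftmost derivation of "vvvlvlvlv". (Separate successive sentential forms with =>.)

S => KS => vSS => vKSS => vvSSS => vvKSSS => vvvSSS => vvvlvSS => vvvlvlvS => vvvlvlvlv

S => KS   [S -> K S]
KS => vSS   [K -> v S]
vSS => vKSS   [S -> K S]
vKSS => vvSSS   [K -> v S]
vvSSS => vvKSSS   [S -> K S]
vvKSSS => vvvSSS   [K -> v]
vvvSSS => vvvlvSS   [S -> l v]
vvvlvSS => vvvlvlvS   [S -> l v]
vvvlvlvS => vvvlvlvlv   [S -> l v]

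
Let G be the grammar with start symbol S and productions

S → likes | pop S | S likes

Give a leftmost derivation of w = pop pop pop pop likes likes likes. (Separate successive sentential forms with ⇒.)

S ⇒ pop S ⇒ pop pop S ⇒ pop pop S likes ⇒ pop pop pop S likes ⇒ pop pop pop S likes likes ⇒ pop pop pop pop S likes likes ⇒ pop pop pop pop likes likes likes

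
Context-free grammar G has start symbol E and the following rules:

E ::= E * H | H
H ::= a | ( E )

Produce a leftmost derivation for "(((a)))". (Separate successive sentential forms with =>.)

E=>H=>(E)=>(H)=>((E))=>((H))=>(((E)))=>(((H)))=>(((a)))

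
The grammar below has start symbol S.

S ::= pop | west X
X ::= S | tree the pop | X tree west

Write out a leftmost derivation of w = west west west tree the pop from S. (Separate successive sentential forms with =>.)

S => west X   [S ::= west X]
west X => west S   [X ::= S]
west S => west west X   [S ::= west X]
west west X => west west S   [X ::= S]
west west S => west west west X   [S ::= west X]
west west west X => west west west tree the pop   [X ::= tree the pop]

S => west X => west S => west west X => west west S => west west west X => west west west tree the pop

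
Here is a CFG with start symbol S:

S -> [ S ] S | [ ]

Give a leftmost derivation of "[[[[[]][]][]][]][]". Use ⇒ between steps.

S ⇒ [S]S ⇒ [[S]S]S ⇒ [[[S]S]S]S ⇒ [[[[S]S]S]S]S ⇒ [[[[[]]S]S]S]S ⇒ [[[[[]][]]S]S]S ⇒ [[[[[]][]][]]S]S ⇒ [[[[[]][]][]][]]S ⇒ [[[[[]][]][]][]][]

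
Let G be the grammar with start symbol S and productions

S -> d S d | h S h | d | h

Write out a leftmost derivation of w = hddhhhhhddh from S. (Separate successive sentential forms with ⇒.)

S ⇒ hSh ⇒ hdSdh ⇒ hddSddh ⇒ hddhShddh ⇒ hddhhShhddh ⇒ hddhhhhhddh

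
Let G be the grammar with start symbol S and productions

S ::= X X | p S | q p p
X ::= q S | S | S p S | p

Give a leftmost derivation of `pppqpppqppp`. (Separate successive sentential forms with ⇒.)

S ⇒ pS   [S ::= p S]
pS ⇒ pXX   [S ::= X X]
pXX ⇒ pSX   [X ::= S]
pSX ⇒ pXXX   [S ::= X X]
pXXX ⇒ ppXX   [X ::= p]
ppXX ⇒ ppSpSX   [X ::= S p S]
ppSpSX ⇒ pppSpSX   [S ::= p S]
pppSpSX ⇒ pppqpppSX   [S ::= q p p]
pppqpppSX ⇒ pppqpppqppX   [S ::= q p p]
pppqpppqppX ⇒ pppqpppqppp   [X ::= p]

S ⇒ pS ⇒ pXX ⇒ pSX ⇒ pXXX ⇒ ppXX ⇒ ppSpSX ⇒ pppSpSX ⇒ pppqpppSX ⇒ pppqpppqppX ⇒ pppqpppqppp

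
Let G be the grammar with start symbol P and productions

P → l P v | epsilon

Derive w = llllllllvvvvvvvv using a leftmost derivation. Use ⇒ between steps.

P ⇒ lPv   [P → l P v]
lPv ⇒ llPvv   [P → l P v]
llPvv ⇒ lllPvvv   [P → l P v]
lllPvvv ⇒ llllPvvvv   [P → l P v]
llllPvvvv ⇒ lllllPvvvvv   [P → l P v]
lllllPvvvvv ⇒ llllllPvvvvvv   [P → l P v]
llllllPvvvvvv ⇒ lllllllPvvvvvvv   [P → l P v]
lllllllPvvvvvvv ⇒ llllllllPvvvvvvvv   [P → l P v]
llllllllPvvvvvvvv ⇒ llllllllvvvvvvvv   [P → epsilon]

P ⇒ lPv ⇒ llPvv ⇒ lllPvvv ⇒ llllPvvvv ⇒ lllllPvvvvv ⇒ llllllPvvvvvv ⇒ lllllllPvvvvvvv ⇒ llllllllPvvvvvvvv ⇒ llllllllvvvvvvvv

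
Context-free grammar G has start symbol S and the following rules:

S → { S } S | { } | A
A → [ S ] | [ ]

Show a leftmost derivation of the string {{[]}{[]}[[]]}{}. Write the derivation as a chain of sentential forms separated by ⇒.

S⇒{S}S⇒{{S}S}S⇒{{A}S}S⇒{{[]}S}S⇒{{[]}{S}S}S⇒{{[]}{A}S}S⇒{{[]}{[]}S}S⇒{{[]}{[]}A}S⇒{{[]}{[]}[S]}S⇒{{[]}{[]}[A]}S⇒{{[]}{[]}[[]]}S⇒{{[]}{[]}[[]]}{}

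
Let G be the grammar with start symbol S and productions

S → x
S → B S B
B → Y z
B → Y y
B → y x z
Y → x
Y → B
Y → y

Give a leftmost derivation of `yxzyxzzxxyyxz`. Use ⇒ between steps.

S ⇒ BSB ⇒ yxzSB ⇒ yxzBSBB ⇒ yxzYzSBB ⇒ yxzBzSBB ⇒ yxzyxzzSBB ⇒ yxzyxzzxBB ⇒ yxzyxzzxYyB ⇒ yxzyxzzxxyB ⇒ yxzyxzzxxyyxz

S ⇒ BSB   [S → B S B]
BSB ⇒ yxzSB   [B → y x z]
yxzSB ⇒ yxzBSBB   [S → B S B]
yxzBSBB ⇒ yxzYzSBB   [B → Y z]
yxzYzSBB ⇒ yxzBzSBB   [Y → B]
yxzBzSBB ⇒ yxzyxzzSBB   [B → y x z]
yxzyxzzSBB ⇒ yxzyxzzxBB   [S → x]
yxzyxzzxBB ⇒ yxzyxzzxYyB   [B → Y y]
yxzyxzzxYyB ⇒ yxzyxzzxxyB   [Y → x]
yxzyxzzxxyB ⇒ yxzyxzzxxyyxz   [B → y x z]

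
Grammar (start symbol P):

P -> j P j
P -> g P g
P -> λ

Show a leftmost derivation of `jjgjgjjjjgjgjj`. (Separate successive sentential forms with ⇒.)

P ⇒ jPj ⇒ jjPjj ⇒ jjgPgjj ⇒ jjgjPjgjj ⇒ jjgjgPgjgjj ⇒ jjgjgjPjgjgjj ⇒ jjgjgjjPjjgjgjj ⇒ jjgjgjjjjgjgjj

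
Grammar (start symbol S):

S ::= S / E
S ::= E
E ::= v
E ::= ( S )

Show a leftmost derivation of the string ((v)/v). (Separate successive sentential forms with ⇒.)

S ⇒ E   [S ::= E]
E ⇒ (S)   [E ::= ( S )]
(S) ⇒ (S/E)   [S ::= S / E]
(S/E) ⇒ (E/E)   [S ::= E]
(E/E) ⇒ ((S)/E)   [E ::= ( S )]
((S)/E) ⇒ ((E)/E)   [S ::= E]
((E)/E) ⇒ ((v)/E)   [E ::= v]
((v)/E) ⇒ ((v)/v)   [E ::= v]

S⇒E⇒(S)⇒(S/E)⇒(E/E)⇒((S)/E)⇒((E)/E)⇒((v)/E)⇒((v)/v)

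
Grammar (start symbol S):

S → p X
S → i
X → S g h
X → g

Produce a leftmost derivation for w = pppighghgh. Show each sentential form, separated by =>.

S => pX => pSgh => ppXgh => ppSghgh => pppXghgh => pppSghghgh => pppighghgh

S => pX   [S → p X]
pX => pSgh   [X → S g h]
pSgh => ppXgh   [S → p X]
ppXgh => ppSghgh   [X → S g h]
ppSghgh => pppXghgh   [S → p X]
pppXghgh => pppSghghgh   [X → S g h]
pppSghghgh => pppighghgh   [S → i]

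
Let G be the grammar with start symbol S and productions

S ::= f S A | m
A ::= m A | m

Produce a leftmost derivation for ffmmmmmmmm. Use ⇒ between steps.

S ⇒ fSA   [S ::= f S A]
fSA ⇒ ffSAA   [S ::= f S A]
ffSAA ⇒ ffmAA   [S ::= m]
ffmAA ⇒ ffmmAA   [A ::= m A]
ffmmAA ⇒ ffmmmAA   [A ::= m A]
ffmmmAA ⇒ ffmmmmAA   [A ::= m A]
ffmmmmAA ⇒ ffmmmmmA   [A ::= m]
ffmmmmmA ⇒ ffmmmmmmA   [A ::= m A]
ffmmmmmmA ⇒ ffmmmmmmmA   [A ::= m A]
ffmmmmmmmA ⇒ ffmmmmmmmm   [A ::= m]

S ⇒ fSA ⇒ ffSAA ⇒ ffmAA ⇒ ffmmAA ⇒ ffmmmAA ⇒ ffmmmmAA ⇒ ffmmmmmA ⇒ ffmmmmmmA ⇒ ffmmmmmmmA ⇒ ffmmmmmmmm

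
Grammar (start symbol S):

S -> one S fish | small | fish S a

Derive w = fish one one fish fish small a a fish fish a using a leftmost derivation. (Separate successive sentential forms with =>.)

S => fish S a => fish one S fish a => fish one one S fish fish a => fish one one fish S a fish fish a => fish one one fish fish S a a fish fish a => fish one one fish fish small a a fish fish a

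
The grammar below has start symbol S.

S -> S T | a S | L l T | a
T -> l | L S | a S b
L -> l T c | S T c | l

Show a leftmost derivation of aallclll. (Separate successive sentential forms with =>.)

S => aS => aST => aLlTT => aSTclTT => aSTTclTT => aaTTclTT => aalTclTT => aallclTT => aallcllT => aallclll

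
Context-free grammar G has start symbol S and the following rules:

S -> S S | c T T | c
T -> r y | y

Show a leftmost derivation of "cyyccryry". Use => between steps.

S => SS => SSS => cTTSS => cyTSS => cyySS => cyycS => cyyccTT => cyyccryT => cyyccryry

S => SS   [S -> S S]
SS => SSS   [S -> S S]
SSS => cTTSS   [S -> c T T]
cTTSS => cyTSS   [T -> y]
cyTSS => cyySS   [T -> y]
cyySS => cyycS   [S -> c]
cyycS => cyyccTT   [S -> c T T]
cyyccTT => cyyccryT   [T -> r y]
cyyccryT => cyyccryry   [T -> r y]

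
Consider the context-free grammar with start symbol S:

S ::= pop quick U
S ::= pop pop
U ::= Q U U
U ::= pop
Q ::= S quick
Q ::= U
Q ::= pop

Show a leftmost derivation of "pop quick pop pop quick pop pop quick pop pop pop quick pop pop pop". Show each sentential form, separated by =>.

S => pop quick U => pop quick Q U U => pop quick S quick U U => pop quick pop pop quick U U => pop quick pop pop quick Q U U U => pop quick pop pop quick S quick U U U => pop quick pop pop quick pop pop quick U U U => pop quick pop pop quick pop pop quick pop U U => pop quick pop pop quick pop pop quick pop Q U U U => pop quick pop pop quick pop pop quick pop S quick U U U => pop quick pop pop quick pop pop quick pop pop pop quick U U U => pop quick pop pop quick pop pop quick pop pop pop quick pop U U => pop quick pop pop quick pop pop quick pop pop pop quick pop pop U => pop quick pop pop quick pop pop quick pop pop pop quick pop pop pop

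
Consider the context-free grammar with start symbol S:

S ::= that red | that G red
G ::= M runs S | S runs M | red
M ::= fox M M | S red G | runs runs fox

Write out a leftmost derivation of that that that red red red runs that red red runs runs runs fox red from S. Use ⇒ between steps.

S ⇒ that G red   [S ::= that G red]
that G red ⇒ that S runs M red   [G ::= S runs M]
that S runs M red ⇒ that that G red runs M red   [S ::= that G red]
that that G red runs M red ⇒ that that M runs S red runs M red   [G ::= M runs S]
that that M runs S red runs M red ⇒ that that S red G runs S red runs M red   [M ::= S red G]
that that S red G runs S red runs M red ⇒ that that that red red G runs S red runs M red   [S ::= that red]
that that that red red G runs S red runs M red ⇒ that that that red red red runs S red runs M red   [G ::= red]
that that that red red red runs S red runs M red ⇒ that that that red red red runs that red red runs M red   [S ::= that red]
that that that red red red runs that red red runs M red ⇒ that that that red red red runs that red red runs runs runs fox red   [M ::= runs runs fox]

S ⇒ that G red ⇒ that S runs M red ⇒ that that G red runs M red ⇒ that that M runs S red runs M red ⇒ that that S red G runs S red runs M red ⇒ that that that red red G runs S red runs M red ⇒ that that that red red red runs S red runs M red ⇒ that that that red red red runs that red red runs M red ⇒ that that that red red red runs that red red runs runs runs fox red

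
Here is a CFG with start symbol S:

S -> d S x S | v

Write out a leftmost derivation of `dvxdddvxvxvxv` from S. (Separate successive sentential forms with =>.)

S=>dSxS=>dvxS=>dvxdSxS=>dvxddSxSxS=>dvxdddSxSxSxS=>dvxdddvxSxSxS=>dvxdddvxvxSxS=>dvxdddvxvxvxS=>dvxdddvxvxvxv

S => dSxS   [S -> d S x S]
dSxS => dvxS   [S -> v]
dvxS => dvxdSxS   [S -> d S x S]
dvxdSxS => dvxddSxSxS   [S -> d S x S]
dvxddSxSxS => dvxdddSxSxSxS   [S -> d S x S]
dvxdddSxSxSxS => dvxdddvxSxSxS   [S -> v]
dvxdddvxSxSxS => dvxdddvxvxSxS   [S -> v]
dvxdddvxvxSxS => dvxdddvxvxvxS   [S -> v]
dvxdddvxvxvxS => dvxdddvxvxvxv   [S -> v]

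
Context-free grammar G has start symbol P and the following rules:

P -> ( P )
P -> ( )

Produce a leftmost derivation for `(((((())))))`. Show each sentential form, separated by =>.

P => (P) => ((P)) => (((P))) => ((((P)))) => (((((P))))) => (((((())))))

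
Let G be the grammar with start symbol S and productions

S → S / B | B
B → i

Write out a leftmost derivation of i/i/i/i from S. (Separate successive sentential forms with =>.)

S => S/B => S/B/B => S/B/B/B => B/B/B/B => i/B/B/B => i/i/B/B => i/i/i/B => i/i/i/i

S => S/B   [S → S / B]
S/B => S/B/B   [S → S / B]
S/B/B => S/B/B/B   [S → S / B]
S/B/B/B => B/B/B/B   [S → B]
B/B/B/B => i/B/B/B   [B → i]
i/B/B/B => i/i/B/B   [B → i]
i/i/B/B => i/i/i/B   [B → i]
i/i/i/B => i/i/i/i   [B → i]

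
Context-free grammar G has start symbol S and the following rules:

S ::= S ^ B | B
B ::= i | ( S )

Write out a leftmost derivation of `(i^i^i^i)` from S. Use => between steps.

S => B   [S ::= B]
B => (S)   [B ::= ( S )]
(S) => (S^B)   [S ::= S ^ B]
(S^B) => (S^B^B)   [S ::= S ^ B]
(S^B^B) => (S^B^B^B)   [S ::= S ^ B]
(S^B^B^B) => (B^B^B^B)   [S ::= B]
(B^B^B^B) => (i^B^B^B)   [B ::= i]
(i^B^B^B) => (i^i^B^B)   [B ::= i]
(i^i^B^B) => (i^i^i^B)   [B ::= i]
(i^i^i^B) => (i^i^i^i)   [B ::= i]

S => B => (S) => (S^B) => (S^B^B) => (S^B^B^B) => (B^B^B^B) => (i^B^B^B) => (i^i^B^B) => (i^i^i^B) => (i^i^i^i)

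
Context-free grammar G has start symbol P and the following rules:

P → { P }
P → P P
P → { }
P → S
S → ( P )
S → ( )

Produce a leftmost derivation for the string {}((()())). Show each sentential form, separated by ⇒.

P ⇒ PP   [P → P P]
PP ⇒ {}P   [P → { }]
{}P ⇒ {}S   [P → S]
{}S ⇒ {}(P)   [S → ( P )]
{}(P) ⇒ {}(S)   [P → S]
{}(S) ⇒ {}((P))   [S → ( P )]
{}((P)) ⇒ {}((PP))   [P → P P]
{}((PP)) ⇒ {}((SP))   [P → S]
{}((SP)) ⇒ {}((()P))   [S → ( )]
{}((()P)) ⇒ {}((()S))   [P → S]
{}((()S)) ⇒ {}((()()))   [S → ( )]

P ⇒ PP ⇒ {}P ⇒ {}S ⇒ {}(P) ⇒ {}(S) ⇒ {}((P)) ⇒ {}((PP)) ⇒ {}((SP)) ⇒ {}((()P)) ⇒ {}((()S)) ⇒ {}((()()))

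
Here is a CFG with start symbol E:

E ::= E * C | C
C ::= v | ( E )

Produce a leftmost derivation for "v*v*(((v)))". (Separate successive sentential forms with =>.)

E => E*C => E*C*C => C*C*C => v*C*C => v*v*C => v*v*(E) => v*v*(C) => v*v*((E)) => v*v*((C)) => v*v*(((E))) => v*v*(((C))) => v*v*(((v)))

E => E*C   [E ::= E * C]
E*C => E*C*C   [E ::= E * C]
E*C*C => C*C*C   [E ::= C]
C*C*C => v*C*C   [C ::= v]
v*C*C => v*v*C   [C ::= v]
v*v*C => v*v*(E)   [C ::= ( E )]
v*v*(E) => v*v*(C)   [E ::= C]
v*v*(C) => v*v*((E))   [C ::= ( E )]
v*v*((E)) => v*v*((C))   [E ::= C]
v*v*((C)) => v*v*(((E)))   [C ::= ( E )]
v*v*(((E))) => v*v*(((C)))   [E ::= C]
v*v*(((C))) => v*v*(((v)))   [C ::= v]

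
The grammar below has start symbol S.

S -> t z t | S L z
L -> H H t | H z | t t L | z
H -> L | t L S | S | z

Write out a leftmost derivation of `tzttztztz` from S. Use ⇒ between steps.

S ⇒ SLz ⇒ tztLz ⇒ tztHHtz ⇒ tztSHtz ⇒ tzttztHtz ⇒ tzttztztz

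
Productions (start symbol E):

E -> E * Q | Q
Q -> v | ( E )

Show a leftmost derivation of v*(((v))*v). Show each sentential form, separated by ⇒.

E ⇒ E*Q ⇒ Q*Q ⇒ v*Q ⇒ v*(E) ⇒ v*(E*Q) ⇒ v*(Q*Q) ⇒ v*((E)*Q) ⇒ v*((Q)*Q) ⇒ v*(((E))*Q) ⇒ v*(((Q))*Q) ⇒ v*(((v))*Q) ⇒ v*(((v))*v)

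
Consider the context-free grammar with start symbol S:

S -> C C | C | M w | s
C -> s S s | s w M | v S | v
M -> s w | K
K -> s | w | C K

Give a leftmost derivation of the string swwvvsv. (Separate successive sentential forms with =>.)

S => CC => swMC => swKC => swwC => swwvS => swwvCC => swwvvSC => swwvvsC => swwvvsv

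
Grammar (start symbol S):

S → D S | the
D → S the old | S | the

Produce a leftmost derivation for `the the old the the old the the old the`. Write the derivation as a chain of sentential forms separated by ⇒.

S ⇒ D S ⇒ S the old S ⇒ D S the old S ⇒ S the old S the old S ⇒ the the old S the old S ⇒ the the old D S the old S ⇒ the the old S the old S the old S ⇒ the the old the the old S the old S ⇒ the the old the the old the the old S ⇒ the the old the the old the the old the

S ⇒ D S   [S → D S]
D S ⇒ S the old S   [D → S the old]
S the old S ⇒ D S the old S   [S → D S]
D S the old S ⇒ S the old S the old S   [D → S the old]
S the old S the old S ⇒ the the old S the old S   [S → the]
the the old S the old S ⇒ the the old D S the old S   [S → D S]
the the old D S the old S ⇒ the the old S the old S the old S   [D → S the old]
the the old S the old S the old S ⇒ the the old the the old S the old S   [S → the]
the the old the the old S the old S ⇒ the the old the the old the the old S   [S → the]
the the old the the old the the old S ⇒ the the old the the old the the old the   [S → the]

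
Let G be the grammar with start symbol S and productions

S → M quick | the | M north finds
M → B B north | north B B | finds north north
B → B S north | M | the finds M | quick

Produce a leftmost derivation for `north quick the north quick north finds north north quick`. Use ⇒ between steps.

S ⇒ M quick   [S → M quick]
M quick ⇒ north B B quick   [M → north B B]
north B B quick ⇒ north M B quick   [B → M]
north M B quick ⇒ north B B north B quick   [M → B B north]
north B B north B quick ⇒ north B S north B north B quick   [B → B S north]
north B S north B north B quick ⇒ north quick S north B north B quick   [B → quick]
north quick S north B north B quick ⇒ north quick the north B north B quick   [S → the]
north quick the north B north B quick ⇒ north quick the north quick north B quick   [B → quick]
north quick the north quick north B quick ⇒ north quick the north quick north M quick   [B → M]
north quick the north quick north M quick ⇒ north quick the north quick north finds north north quick   [M → finds north north]

S ⇒ M quick ⇒ north B B quick ⇒ north M B quick ⇒ north B B north B quick ⇒ north B S north B north B quick ⇒ north quick S north B north B quick ⇒ north quick the north B north B quick ⇒ north quick the north quick north B quick ⇒ north quick the north quick north M quick ⇒ north quick the north quick north finds north north quick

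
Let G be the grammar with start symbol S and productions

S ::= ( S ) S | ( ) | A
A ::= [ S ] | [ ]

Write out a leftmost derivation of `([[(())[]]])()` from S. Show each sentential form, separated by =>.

S=>(S)S=>(A)S=>([S])S=>([A])S=>([[S]])S=>([[(S)S]])S=>([[(())S]])S=>([[(())A]])S=>([[(())[]]])S=>([[(())[]]])()

S => (S)S   [S ::= ( S ) S]
(S)S => (A)S   [S ::= A]
(A)S => ([S])S   [A ::= [ S ]]
([S])S => ([A])S   [S ::= A]
([A])S => ([[S]])S   [A ::= [ S ]]
([[S]])S => ([[(S)S]])S   [S ::= ( S ) S]
([[(S)S]])S => ([[(())S]])S   [S ::= ( )]
([[(())S]])S => ([[(())A]])S   [S ::= A]
([[(())A]])S => ([[(())[]]])S   [A ::= [ ]]
([[(())[]]])S => ([[(())[]]])()   [S ::= ( )]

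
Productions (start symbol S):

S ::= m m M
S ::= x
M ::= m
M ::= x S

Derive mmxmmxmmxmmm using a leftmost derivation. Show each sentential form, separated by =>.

S => mmM => mmxS => mmxmmM => mmxmmxS => mmxmmxmmM => mmxmmxmmxS => mmxmmxmmxmmM => mmxmmxmmxmmm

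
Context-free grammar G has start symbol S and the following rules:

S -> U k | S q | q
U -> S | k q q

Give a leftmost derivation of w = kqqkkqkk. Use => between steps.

S=>Uk=>Sk=>Ukk=>Skk=>Sqkk=>Ukqkk=>Skqkk=>Ukkqkk=>kqqkkqkk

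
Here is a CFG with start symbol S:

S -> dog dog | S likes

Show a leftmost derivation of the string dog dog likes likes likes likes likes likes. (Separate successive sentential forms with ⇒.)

S ⇒ S likes   [S -> S likes]
S likes ⇒ S likes likes   [S -> S likes]
S likes likes ⇒ S likes likes likes   [S -> S likes]
S likes likes likes ⇒ S likes likes likes likes   [S -> S likes]
S likes likes likes likes ⇒ S likes likes likes likes likes   [S -> S likes]
S likes likes likes likes likes ⇒ S likes likes likes likes likes likes   [S -> S likes]
S likes likes likes likes likes likes ⇒ dog dog likes likes likes likes likes likes   [S -> dog dog]

S ⇒ S likes ⇒ S likes likes ⇒ S likes likes likes ⇒ S likes likes likes likes ⇒ S likes likes likes likes likes ⇒ S likes likes likes likes likes likes ⇒ dog dog likes likes likes likes likes likes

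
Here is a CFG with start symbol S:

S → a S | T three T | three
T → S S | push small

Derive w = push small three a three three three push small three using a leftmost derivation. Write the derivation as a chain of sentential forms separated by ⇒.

S ⇒ T three T   [S → T three T]
T three T ⇒ push small three T   [T → push small]
push small three T ⇒ push small three S S   [T → S S]
push small three S S ⇒ push small three T three T S   [S → T three T]
push small three T three T S ⇒ push small three S S three T S   [T → S S]
push small three S S three T S ⇒ push small three a S S three T S   [S → a S]
push small three a S S three T S ⇒ push small three a three S three T S   [S → three]
push small three a three S three T S ⇒ push small three a three three three T S   [S → three]
push small three a three three three T S ⇒ push small three a three three three push small S   [T → push small]
push small three a three three three push small S ⇒ push small three a three three three push small three   [S → three]

S ⇒ T three T ⇒ push small three T ⇒ push small three S S ⇒ push small three T three T S ⇒ push small three S S three T S ⇒ push small three a S S three T S ⇒ push small three a three S three T S ⇒ push small three a three three three T S ⇒ push small three a three three three push small S ⇒ push small three a three three three push small three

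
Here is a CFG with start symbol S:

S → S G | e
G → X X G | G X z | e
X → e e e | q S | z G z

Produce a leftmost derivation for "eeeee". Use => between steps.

S => SG => SGG => SGGG => SGGGG => eGGGG => eeGGG => eeeGG => eeeeG => eeeee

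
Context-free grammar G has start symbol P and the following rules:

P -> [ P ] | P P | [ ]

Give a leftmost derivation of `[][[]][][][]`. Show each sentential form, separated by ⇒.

P ⇒ PP ⇒ PPP ⇒ PPPP ⇒ []PPP ⇒ []PPPP ⇒ [][P]PPP ⇒ [][[]]PPP ⇒ [][[]][]PP ⇒ [][[]][][]P ⇒ [][[]][][][]

P ⇒ PP   [P -> P P]
PP ⇒ PPP   [P -> P P]
PPP ⇒ PPPP   [P -> P P]
PPPP ⇒ []PPP   [P -> [ ]]
[]PPP ⇒ []PPPP   [P -> P P]
[]PPPP ⇒ [][P]PPP   [P -> [ P ]]
[][P]PPP ⇒ [][[]]PPP   [P -> [ ]]
[][[]]PPP ⇒ [][[]][]PP   [P -> [ ]]
[][[]][]PP ⇒ [][[]][][]P   [P -> [ ]]
[][[]][][]P ⇒ [][[]][][][]   [P -> [ ]]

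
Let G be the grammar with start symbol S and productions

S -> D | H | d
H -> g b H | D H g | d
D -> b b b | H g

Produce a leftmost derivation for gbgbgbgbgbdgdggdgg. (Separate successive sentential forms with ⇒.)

S ⇒ D ⇒ Hg ⇒ DHgg ⇒ HgHgg ⇒ DHggHgg ⇒ HgHggHgg ⇒ gbHgHggHgg ⇒ gbgbHgHggHgg ⇒ gbgbgbHgHggHgg ⇒ gbgbgbgbHgHggHgg ⇒ gbgbgbgbgbHgHggHgg ⇒ gbgbgbgbgbdgHggHgg ⇒ gbgbgbgbgbdgdggHgg ⇒ gbgbgbgbgbdgdggdgg

S ⇒ D   [S -> D]
D ⇒ Hg   [D -> H g]
Hg ⇒ DHgg   [H -> D H g]
DHgg ⇒ HgHgg   [D -> H g]
HgHgg ⇒ DHggHgg   [H -> D H g]
DHggHgg ⇒ HgHggHgg   [D -> H g]
HgHggHgg ⇒ gbHgHggHgg   [H -> g b H]
gbHgHggHgg ⇒ gbgbHgHggHgg   [H -> g b H]
gbgbHgHggHgg ⇒ gbgbgbHgHggHgg   [H -> g b H]
gbgbgbHgHggHgg ⇒ gbgbgbgbHgHggHgg   [H -> g b H]
gbgbgbgbHgHggHgg ⇒ gbgbgbgbgbHgHggHgg   [H -> g b H]
gbgbgbgbgbHgHggHgg ⇒ gbgbgbgbgbdgHggHgg   [H -> d]
gbgbgbgbgbdgHggHgg ⇒ gbgbgbgbgbdgdggHgg   [H -> d]
gbgbgbgbgbdgdggHgg ⇒ gbgbgbgbgbdgdggdgg   [H -> d]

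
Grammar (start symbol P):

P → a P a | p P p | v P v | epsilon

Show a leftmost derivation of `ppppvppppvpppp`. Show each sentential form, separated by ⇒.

P ⇒ pPp ⇒ ppPpp ⇒ pppPppp ⇒ ppppPpppp ⇒ ppppvPvpppp ⇒ ppppvpPpvpppp ⇒ ppppvppPppvpppp ⇒ ppppvppppvpppp

P ⇒ pPp   [P → p P p]
pPp ⇒ ppPpp   [P → p P p]
ppPpp ⇒ pppPppp   [P → p P p]
pppPppp ⇒ ppppPpppp   [P → p P p]
ppppPpppp ⇒ ppppvPvpppp   [P → v P v]
ppppvPvpppp ⇒ ppppvpPpvpppp   [P → p P p]
ppppvpPpvpppp ⇒ ppppvppPppvpppp   [P → p P p]
ppppvppPppvpppp ⇒ ppppvppppvpppp   [P → epsilon]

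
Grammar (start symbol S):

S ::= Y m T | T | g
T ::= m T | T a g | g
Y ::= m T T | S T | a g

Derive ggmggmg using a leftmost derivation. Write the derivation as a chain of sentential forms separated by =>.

S => YmT => STmT => YmTTmT => STmTTmT => TTmTTmT => gTmTTmT => ggmTTmT => ggmgTmT => ggmggmT => ggmggmg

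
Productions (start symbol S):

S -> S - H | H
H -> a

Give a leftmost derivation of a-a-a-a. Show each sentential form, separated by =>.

S => S-H   [S -> S - H]
S-H => S-H-H   [S -> S - H]
S-H-H => S-H-H-H   [S -> S - H]
S-H-H-H => H-H-H-H   [S -> H]
H-H-H-H => a-H-H-H   [H -> a]
a-H-H-H => a-a-H-H   [H -> a]
a-a-H-H => a-a-a-H   [H -> a]
a-a-a-H => a-a-a-a   [H -> a]

S=>S-H=>S-H-H=>S-H-H-H=>H-H-H-H=>a-H-H-H=>a-a-H-H=>a-a-a-H=>a-a-a-a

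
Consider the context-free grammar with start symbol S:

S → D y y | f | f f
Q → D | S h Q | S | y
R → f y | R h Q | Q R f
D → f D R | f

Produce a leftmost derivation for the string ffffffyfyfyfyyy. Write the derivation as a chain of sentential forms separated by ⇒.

S ⇒ Dyy ⇒ fDRyy ⇒ ffDRRyy ⇒ fffDRRRyy ⇒ ffffDRRRRyy ⇒ fffffRRRRyy ⇒ ffffffyRRRyy ⇒ ffffffyfyRRyy ⇒ ffffffyfyfyRyy ⇒ ffffffyfyfyfyyy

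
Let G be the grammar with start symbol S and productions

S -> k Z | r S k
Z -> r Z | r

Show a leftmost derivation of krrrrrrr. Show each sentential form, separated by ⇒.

S ⇒ kZ ⇒ krZ ⇒ krrZ ⇒ krrrZ ⇒ krrrrZ ⇒ krrrrrZ ⇒ krrrrrrZ ⇒ krrrrrrr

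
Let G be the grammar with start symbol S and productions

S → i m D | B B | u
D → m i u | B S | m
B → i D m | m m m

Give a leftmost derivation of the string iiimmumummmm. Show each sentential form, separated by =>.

S => BB   [S → B B]
BB => iDmB   [B → i D m]
iDmB => iBSmB   [D → B S]
iBSmB => iiDmSmB   [B → i D m]
iiDmSmB => iiBSmSmB   [D → B S]
iiBSmSmB => iiiDmSmSmB   [B → i D m]
iiiDmSmSmB => iiimmSmSmB   [D → m]
iiimmSmSmB => iiimmumSmB   [S → u]
iiimmumSmB => iiimmumumB   [S → u]
iiimmumumB => iiimmumummmm   [B → m m m]

S => BB => iDmB => iBSmB => iiDmSmB => iiBSmSmB => iiiDmSmSmB => iiimmSmSmB => iiimmumSmB => iiimmumumB => iiimmumummmm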